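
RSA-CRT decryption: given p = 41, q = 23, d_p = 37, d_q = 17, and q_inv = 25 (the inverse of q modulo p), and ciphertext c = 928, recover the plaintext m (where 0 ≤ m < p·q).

473

m₁ = c^(d_p) mod p: c ≡ 26 (mod 41), and 26^37 mod 41 = 22.
m₂ = c^(d_q) mod q: c ≡ 8 (mod 23), and 8^17 mod 23 = 13.
h = q_inv·(m₁ − m₂) mod p = 25·(22 − 13) mod 41 = 20.
m = m₂ + h·q = 13 + 20·23 = 473.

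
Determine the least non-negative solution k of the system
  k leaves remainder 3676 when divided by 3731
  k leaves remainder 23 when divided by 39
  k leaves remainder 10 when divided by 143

100682

gcd(3731, 39) = 13 and 13 | (23 − 3676), so the pair is consistent; merging gives k ≡ 11138 (mod 11193), where 11193 = lcm(3731, 39).
gcd(11193, 143) = 13 and 13 | (10 − 11138), so the pair is consistent; merging gives k ≡ 100682 (mod 123123), where 123123 = lcm(11193, 143).
The solution is unique modulo lcm(3731, 39, 143) = 123123.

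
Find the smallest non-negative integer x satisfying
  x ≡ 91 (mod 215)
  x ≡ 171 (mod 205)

1811

Combine the congruences pairwise.
gcd(215, 205) = 5 and 5 | (171 − 91), so the pair is consistent; merging gives x ≡ 1811 (mod 8815), where 8815 = lcm(215, 205).
The solution is unique modulo lcm(215, 205) = 8815.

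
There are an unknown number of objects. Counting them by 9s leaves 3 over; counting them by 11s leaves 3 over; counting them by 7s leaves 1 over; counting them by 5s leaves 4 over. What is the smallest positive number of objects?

The moduli are pairwise coprime; M = 9·11·7·5 = 3465.
M/9 = 385; 385 ≡ 7 (mod 9); 7·4 ≡ 1, so inverse 4.
M/11 = 315; 315 ≡ 7 (mod 11); 7·8 ≡ 1, so inverse 8.
M/7 = 495; 495 ≡ 5 (mod 7); 5·3 ≡ 1, so inverse 3.
M/5 = 693; 693 ≡ 3 (mod 5); 3·2 ≡ 1, so inverse 2.
N ≡ 3·385·4 + 3·315·8 + 1·495·3 + 4·693·2 = 19209.
19209 mod 3465 = 1884.

1884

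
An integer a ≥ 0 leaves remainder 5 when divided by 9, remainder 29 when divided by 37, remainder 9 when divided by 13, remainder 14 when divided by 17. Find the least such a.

The moduli are pairwise coprime; N = 9·37·13·17 = 73593.
N/9 = 8177; 8177 ≡ 5 (mod 9); 5·2 ≡ 1, so inverse 2.
N/37 = 1989; 1989 ≡ 28 (mod 37); 28·4 ≡ 1, so inverse 4.
N/13 = 5661; 5661 ≡ 6 (mod 13); 6·11 ≡ 1, so inverse 11.
N/17 = 4329; 4329 ≡ 11 (mod 17); 11·14 ≡ 1, so inverse 14.
a ≡ 5·8177·2 + 29·1989·4 + 9·5661·11 + 14·4329·14 = 1721417.
1721417 mod 73593 = 28778.

28778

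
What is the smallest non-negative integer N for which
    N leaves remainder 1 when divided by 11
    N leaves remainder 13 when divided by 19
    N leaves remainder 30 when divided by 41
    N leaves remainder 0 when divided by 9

46278

Combine the congruences pairwise.
From N ≡ 1 (mod 11) write N = 1 + 11t. Substituting into N ≡ 13 (mod 19) gives 11t ≡ 12 (mod 19), and since 11⁻¹ ≡ 7 (mod 19), t ≡ 8. Hence N ≡ 1 + 11·8 = 89 (mod 209).
From N ≡ 89 (mod 209) write N = 89 + 209t. Substituting into N ≡ 30 (mod 41) gives 209t ≡ 23 (mod 41), and since 4⁻¹ ≡ 31 (mod 41), t ≡ 16. Hence N ≡ 89 + 209·16 = 3433 (mod 8569).
From N ≡ 3433 (mod 8569) write N = 3433 + 8569t. Substituting into N ≡ 0 (mod 9) gives 8569t ≡ 5 (mod 9), and since 1⁻¹ ≡ 1 (mod 9), t ≡ 5. Hence N ≡ 3433 + 8569·5 = 46278 (mod 77121).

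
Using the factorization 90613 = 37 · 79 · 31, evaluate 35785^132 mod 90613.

21313

Mod 37: 35785 ≡ 6; by Fermat, exponent reduces to 132 mod 36 = 24; 6^24 ≡ 1 (mod 37).
Mod 79: 35785 ≡ 77; by Fermat, exponent reduces to 132 mod 78 = 54; 77^54 ≡ 62 (mod 79).
Mod 31: 35785 ≡ 11; by Fermat, exponent reduces to 132 mod 30 = 12; 11^12 ≡ 16 (mod 31).
Combine by CRT: x ≡ 1 (mod 37), x ≡ 62 (mod 79), x ≡ 16 (mod 31) ⇒ x ≡ 21313 (mod 90613).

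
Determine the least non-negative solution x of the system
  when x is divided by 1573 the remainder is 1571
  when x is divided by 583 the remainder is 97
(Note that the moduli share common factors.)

gcd(1573, 583) = 11 and 11 | (97 − 1571), so the pair is consistent; merging gives x ≡ 25166 (mod 83369), where 83369 = lcm(1573, 583).
The solution is unique modulo lcm(1573, 583) = 83369.

25166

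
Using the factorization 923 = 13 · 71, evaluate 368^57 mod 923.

Mod 13: 368 ≡ 4; by Fermat, exponent reduces to 57 mod 12 = 9; 4^9 ≡ 12 (mod 13).
Mod 71: 368 ≡ 13; 13^57 ≡ 63 (mod 71).
Combine by CRT: x ≡ 12 (mod 13), x ≡ 63 (mod 71) ⇒ x ≡ 844 (mod 923).

844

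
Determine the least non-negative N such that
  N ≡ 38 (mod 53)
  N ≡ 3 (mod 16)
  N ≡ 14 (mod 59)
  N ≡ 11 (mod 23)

From N ≡ 38 (mod 53) write N = 38 + 53t. Substituting into N ≡ 3 (mod 16) gives 53t ≡ 13 (mod 16), and since 5⁻¹ ≡ 13 (mod 16), t ≡ 9. Hence N ≡ 38 + 53·9 = 515 (mod 848).
From N ≡ 515 (mod 848) write N = 515 + 848t. Substituting into N ≡ 14 (mod 59) gives 848t ≡ 30 (mod 59), and since 22⁻¹ ≡ 51 (mod 59), t ≡ 55. Hence N ≡ 515 + 848·55 = 47155 (mod 50032).
From N ≡ 47155 (mod 50032) write N = 47155 + 50032t. Substituting into N ≡ 11 (mod 23) gives 50032t ≡ 6 (mod 23), and since 7⁻¹ ≡ 10 (mod 23), t ≡ 14. Hence N ≡ 47155 + 50032·14 = 747603 (mod 1150736).

747603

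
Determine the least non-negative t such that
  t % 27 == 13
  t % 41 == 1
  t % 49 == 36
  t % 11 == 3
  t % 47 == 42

Combine the congruences pairwise.
From t ≡ 13 (mod 27) write t = 13 + 27s. Substituting into t ≡ 1 (mod 41) gives 27s ≡ 29 (mod 41), and since 27⁻¹ ≡ 38 (mod 41), s ≡ 36. Hence t ≡ 13 + 27·36 = 985 (mod 1107).
From t ≡ 985 (mod 1107) write t = 985 + 1107s. Substituting into t ≡ 36 (mod 49) gives 1107s ≡ 31 (mod 49), and since 29⁻¹ ≡ 22 (mod 49), s ≡ 45. Hence t ≡ 985 + 1107·45 = 50800 (mod 54243).
From t ≡ 50800 (mod 54243) write t = 50800 + 54243s. Substituting into t ≡ 3 (mod 11) gives 54243s ≡ 1 (mod 11), and since 2⁻¹ ≡ 6 (mod 11), s ≡ 6. Hence t ≡ 50800 + 54243·6 = 376258 (mod 596673).
From t ≡ 376258 (mod 596673) write t = 376258 + 596673s. Substituting into t ≡ 42 (mod 47) gives 596673s ≡ 19 (mod 47), and since 8⁻¹ ≡ 6 (mod 47), s ≡ 20. Hence t ≡ 376258 + 596673·20 = 12309718 (mod 28043631).

12309718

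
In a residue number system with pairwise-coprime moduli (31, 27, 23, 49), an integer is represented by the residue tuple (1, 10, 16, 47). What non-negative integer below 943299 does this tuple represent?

84817

The moduli are pairwise coprime; N = 31·27·23·49 = 943299.
N/31 = 30429; 30429 ≡ 18 (mod 31); 18·19 ≡ 1, so inverse 19.
N/27 = 34937; 34937 ≡ 26 (mod 27); 26·26 ≡ 1, so inverse 26.
N/23 = 41013; 41013 ≡ 4 (mod 23); 4·6 ≡ 1, so inverse 6.
N/49 = 19251; 19251 ≡ 43 (mod 49); 43·8 ≡ 1, so inverse 8.
x ≡ 1·30429·19 + 10·34937·26 + 16·41013·6 + 47·19251·8 = 20837395.
20837395 mod 943299 = 84817.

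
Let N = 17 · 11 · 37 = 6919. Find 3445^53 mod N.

1064

Mod 17: 3445 ≡ 11; by Fermat, exponent reduces to 53 mod 16 = 5; 11^5 ≡ 10 (mod 17).
Mod 11: 3445 ≡ 2; by Fermat, exponent reduces to 53 mod 10 = 3; 2^3 ≡ 8 (mod 11).
Mod 37: 3445 ≡ 4; by Fermat, exponent reduces to 53 mod 36 = 17; 4^17 ≡ 28 (mod 37).
Combine by CRT: x ≡ 10 (mod 17), x ≡ 8 (mod 11), x ≡ 28 (mod 37) ⇒ x ≡ 1064 (mod 6919).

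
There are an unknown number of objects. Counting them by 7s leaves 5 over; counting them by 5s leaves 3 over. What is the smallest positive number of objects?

Combine the congruences pairwise.
From N ≡ 5 (mod 7) write N = 5 + 7t. Substituting into N ≡ 3 (mod 5) gives 7t ≡ 3 (mod 5), and since 2⁻¹ ≡ 3 (mod 5), t ≡ 4. Hence N ≡ 5 + 7·4 = 33 (mod 35).

33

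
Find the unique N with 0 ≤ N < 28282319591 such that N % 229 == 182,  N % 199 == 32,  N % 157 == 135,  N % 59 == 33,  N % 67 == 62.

From N ≡ 182 (mod 229) write N = 182 + 229t. Substituting into N ≡ 32 (mod 199) gives 229t ≡ 49 (mod 199), and since 30⁻¹ ≡ 73 (mod 199), t ≡ 194. Hence N ≡ 182 + 229·194 = 44608 (mod 45571).
From N ≡ 44608 (mod 45571) write N = 44608 + 45571t. Substituting into N ≡ 135 (mod 157) gives 45571t ≡ 115 (mod 157), and since 41⁻¹ ≡ 23 (mod 157), t ≡ 133. Hence N ≡ 44608 + 45571·133 = 6105551 (mod 7154647).
From N ≡ 6105551 (mod 7154647) write N = 6105551 + 7154647t. Substituting into N ≡ 33 (mod 59) gives 7154647t ≡ 38 (mod 59), and since 12⁻¹ ≡ 5 (mod 59), t ≡ 13. Hence N ≡ 6105551 + 7154647·13 = 99115962 (mod 422124173).
From N ≡ 99115962 (mod 422124173) write N = 99115962 + 422124173t. Substituting into N ≡ 62 (mod 67) gives 422124173t ≡ 14 (mod 67), and since 53⁻¹ ≡ 43 (mod 67), t ≡ 66. Hence N ≡ 99115962 + 422124173·66 = 27959311380 (mod 28282319591).

27959311380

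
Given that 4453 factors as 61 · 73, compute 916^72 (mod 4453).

Mod 61: 916 ≡ 1; by Fermat, exponent reduces to 72 mod 60 = 12; 1^12 ≡ 1 (mod 61).
Mod 73: 916 ≡ 40; since 72 | 72, by Fermat 40^72 ≡ 1 (mod 73).
Combine by CRT: x ≡ 1 (mod 61), x ≡ 1 (mod 73) ⇒ x ≡ 1 (mod 4453).

1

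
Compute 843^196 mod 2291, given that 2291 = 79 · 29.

Mod 79: 843 ≡ 53; by Fermat, exponent reduces to 196 mod 78 = 40; 53^40 ≡ 26 (mod 79).
Mod 29: 843 ≡ 2; since 28 | 196, by Fermat 2^196 ≡ 1 (mod 29).
Combine by CRT: x ≡ 26 (mod 79), x ≡ 1 (mod 29) ⇒ x ≡ 1132 (mod 2291).

1132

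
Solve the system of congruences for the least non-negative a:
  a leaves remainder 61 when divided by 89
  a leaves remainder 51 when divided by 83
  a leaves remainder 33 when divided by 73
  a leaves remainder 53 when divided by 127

8165010

The moduli are pairwise coprime; N = 89·83·73·127 = 68484877.
N/89 = 769493; 769493 ≡ 88 (mod 89); 88·88 ≡ 1, so inverse 88.
N/83 = 825119; 825119 ≡ 16 (mod 83); 16·26 ≡ 1, so inverse 26.
N/73 = 938149; 938149 ≡ 26 (mod 73); 26·59 ≡ 1, so inverse 59.
N/127 = 539251; 539251 ≡ 9 (mod 127); 9·113 ≡ 1, so inverse 113.
a ≡ 61·769493·88 + 51·825119·26 + 33·938149·59 + 53·539251·113 = 10280896560.
10280896560 mod 68484877 = 8165010.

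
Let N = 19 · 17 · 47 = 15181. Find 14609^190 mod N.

Mod 19: 14609 ≡ 17; by Fermat, exponent reduces to 190 mod 18 = 10; 17^10 ≡ 17 (mod 19).
Mod 17: 14609 ≡ 6; by Fermat, exponent reduces to 190 mod 16 = 14; 6^14 ≡ 9 (mod 17).
Mod 47: 14609 ≡ 39; by Fermat, exponent reduces to 190 mod 46 = 6; 39^6 ≡ 25 (mod 47).
Combine by CRT: x ≡ 17 (mod 19), x ≡ 9 (mod 17), x ≡ 25 (mod 47) ⇒ x ≡ 10600 (mod 15181).

10600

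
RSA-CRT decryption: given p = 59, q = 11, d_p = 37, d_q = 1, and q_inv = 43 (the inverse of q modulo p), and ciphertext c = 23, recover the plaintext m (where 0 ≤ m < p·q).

m₁ = c^(d_p) mod p: c ≡ 23 (mod 59), and 23^37 mod 59 = 43.
m₂ = c^(d_q) mod q: c ≡ 1 (mod 11), and 1^1 mod 11 = 1.
h = q_inv·(m₁ − m₂) mod p = 43·(43 − 1) mod 59 = 36.
m = m₂ + h·q = 1 + 36·11 = 397.

397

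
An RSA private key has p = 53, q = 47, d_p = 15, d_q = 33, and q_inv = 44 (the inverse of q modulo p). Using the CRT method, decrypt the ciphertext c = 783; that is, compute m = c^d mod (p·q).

m₁ = c^(d_p) mod p: c ≡ 41 (mod 53), and 41^15 mod 53 = 27.
m₂ = c^(d_q) mod q: c ≡ 31 (mod 47), and 31^33 mod 47 = 11.
h = q_inv·(m₁ − m₂) mod p = 44·(27 − 11) mod 53 = 15.
m = m₂ + h·q = 11 + 15·47 = 716.

716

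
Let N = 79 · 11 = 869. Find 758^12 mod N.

Mod 79: 758 ≡ 47; 47^12 ≡ 18 (mod 79).
Mod 11: 758 ≡ 10; by Fermat, exponent reduces to 12 mod 10 = 2; 10^2 ≡ 1 (mod 11).
Combine by CRT: x ≡ 18 (mod 79), x ≡ 1 (mod 11) ⇒ x ≡ 650 (mod 869).

650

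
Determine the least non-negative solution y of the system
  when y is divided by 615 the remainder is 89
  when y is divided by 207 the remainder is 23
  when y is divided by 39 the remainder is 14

gcd(615, 207) = 3 and 3 | (23 − 89), so the pair is consistent; merging gives y ≡ 6854 (mod 42435), where 42435 = lcm(615, 207).
gcd(42435, 39) = 3 and 3 | (14 − 6854), so the pair is consistent; merging gives y ≡ 346334 (mod 551655), where 551655 = lcm(42435, 39).
The solution is unique modulo lcm(615, 207, 39) = 551655.

346334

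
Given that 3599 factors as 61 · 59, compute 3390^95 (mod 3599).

1138

Mod 61: 3390 ≡ 35; by Fermat, exponent reduces to 95 mod 60 = 35; 35^35 ≡ 40 (mod 61).
Mod 59: 3390 ≡ 27; by Fermat, exponent reduces to 95 mod 58 = 37; 27^37 ≡ 17 (mod 59).
Combine by CRT: x ≡ 40 (mod 61), x ≡ 17 (mod 59) ⇒ x ≡ 1138 (mod 3599).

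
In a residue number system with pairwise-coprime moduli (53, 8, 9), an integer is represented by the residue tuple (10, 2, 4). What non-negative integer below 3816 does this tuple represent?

Combine the congruences pairwise.
From x ≡ 10 (mod 53) write x = 10 + 53t. Substituting into x ≡ 2 (mod 8) gives 53t ≡ 0 (mod 8), and since 5⁻¹ ≡ 5 (mod 8), t ≡ 0. Hence x ≡ 10 + 53·0 = 10 (mod 424).
From x ≡ 10 (mod 424) write x = 10 + 424t. Substituting into x ≡ 4 (mod 9) gives 424t ≡ 3 (mod 9), and since 1⁻¹ ≡ 1 (mod 9), t ≡ 3. Hence x ≡ 10 + 424·3 = 1282 (mod 3816).

1282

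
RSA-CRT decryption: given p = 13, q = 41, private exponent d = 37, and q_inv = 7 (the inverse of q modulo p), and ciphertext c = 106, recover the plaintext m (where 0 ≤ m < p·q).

d_p = d mod (p−1) = 37 mod 12 = 1; d_q = d mod (q−1) = 37.
m₁ = c^(d_p) mod p: c ≡ 2 (mod 13), and 2^1 mod 13 = 2.
m₂ = c^(d_q) mod q: c ≡ 24 (mod 41), and 24^37 mod 41 = 6.
h = q_inv·(m₁ − m₂) mod p = 7·(2 − 6) mod 13 = 11.
m = m₂ + h·q = 6 + 11·41 = 457.

457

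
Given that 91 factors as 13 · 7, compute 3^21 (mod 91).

27

Mod 13: 3 ≡ 3; by Fermat, exponent reduces to 21 mod 12 = 9; 3^9 ≡ 1 (mod 13).
Mod 7: 3 ≡ 3; by Fermat, exponent reduces to 21 mod 6 = 3; 3^3 ≡ 6 (mod 7).
Combine by CRT: x ≡ 1 (mod 13), x ≡ 6 (mod 7) ⇒ x ≡ 27 (mod 91).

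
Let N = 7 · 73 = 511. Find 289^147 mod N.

484

Mod 7: 289 ≡ 2; by Fermat, exponent reduces to 147 mod 6 = 3; 2^3 ≡ 1 (mod 7).
Mod 73: 289 ≡ 70; by Fermat, exponent reduces to 147 mod 72 = 3; 70^3 ≡ 46 (mod 73).
Combine by CRT: x ≡ 1 (mod 7), x ≡ 46 (mod 73) ⇒ x ≡ 484 (mod 511).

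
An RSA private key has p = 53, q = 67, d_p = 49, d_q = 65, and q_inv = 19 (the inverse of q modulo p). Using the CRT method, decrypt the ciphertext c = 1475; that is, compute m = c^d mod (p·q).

738

m₁ = c^(d_p) mod p: c ≡ 44 (mod 53), and 44^49 mod 53 = 49.
m₂ = c^(d_q) mod q: c ≡ 1 (mod 67), and 1^65 mod 67 = 1.
h = q_inv·(m₁ − m₂) mod p = 19·(49 − 1) mod 53 = 11.
m = m₂ + h·q = 1 + 11·67 = 738.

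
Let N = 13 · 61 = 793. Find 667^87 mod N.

Mod 13: 667 ≡ 4; by Fermat, exponent reduces to 87 mod 12 = 3; 4^3 ≡ 12 (mod 13).
Mod 61: 667 ≡ 57; by Fermat, exponent reduces to 87 mod 60 = 27; 57^27 ≡ 20 (mod 61).
Combine by CRT: x ≡ 12 (mod 13), x ≡ 20 (mod 61) ⇒ x ≡ 142 (mod 793).

142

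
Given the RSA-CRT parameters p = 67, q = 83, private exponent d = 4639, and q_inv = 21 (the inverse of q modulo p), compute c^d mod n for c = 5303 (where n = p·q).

2083

d_p = d mod (p−1) = 4639 mod 66 = 19; d_q = d mod (q−1) = 47.
m₁ = c^(d_p) mod p: c ≡ 10 (mod 67), and 10^19 mod 67 = 6.
m₂ = c^(d_q) mod q: c ≡ 74 (mod 83), and 74^47 mod 83 = 8.
h = q_inv·(m₁ − m₂) mod p = 21·(6 − 8) mod 67 = 25.
m = m₂ + h·q = 8 + 25·83 = 2083.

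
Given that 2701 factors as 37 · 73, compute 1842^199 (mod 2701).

563

Mod 37: 1842 ≡ 29; by Fermat, exponent reduces to 199 mod 36 = 19; 29^19 ≡ 8 (mod 37).
Mod 73: 1842 ≡ 17; by Fermat, exponent reduces to 199 mod 72 = 55; 17^55 ≡ 52 (mod 73).
Combine by CRT: x ≡ 8 (mod 37), x ≡ 52 (mod 73) ⇒ x ≡ 563 (mod 2701).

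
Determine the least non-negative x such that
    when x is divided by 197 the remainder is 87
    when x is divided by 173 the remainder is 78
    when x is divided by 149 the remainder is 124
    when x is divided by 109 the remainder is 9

The moduli are pairwise coprime; N = 197·173·149·109 = 553509521.
N/197 = 2809693; 2809693 ≡ 79 (mod 197); 79·5 ≡ 1, so inverse 5.
N/173 = 3199477; 3199477 ≡ 15 (mod 173); 15·150 ≡ 1, so inverse 150.
N/149 = 3714829; 3714829 ≡ 110 (mod 149); 110·42 ≡ 1, so inverse 42.
N/109 = 5078069; 5078069 ≡ 86 (mod 109); 86·90 ≡ 1, so inverse 90.
x ≡ 87·2809693·5 + 78·3199477·150 + 124·3714829·42 + 9·5078069·90 = 62116162677.
62116162677 mod 553509521 = 123096325.

123096325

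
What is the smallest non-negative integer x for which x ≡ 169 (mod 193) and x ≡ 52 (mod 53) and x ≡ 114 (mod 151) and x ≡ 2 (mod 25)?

15721177

Combine the congruences pairwise.
From x ≡ 169 (mod 193) write x = 169 + 193t. Substituting into x ≡ 52 (mod 53) gives 193t ≡ 42 (mod 53), and since 34⁻¹ ≡ 39 (mod 53), t ≡ 48. Hence x ≡ 169 + 193·48 = 9433 (mod 10229).
From x ≡ 9433 (mod 10229) write x = 9433 + 10229t. Substituting into x ≡ 114 (mod 151) gives 10229t ≡ 43 (mod 151), and since 112⁻¹ ≡ 120 (mod 151), t ≡ 26. Hence x ≡ 9433 + 10229·26 = 275387 (mod 1544579).
From x ≡ 275387 (mod 1544579) write x = 275387 + 1544579t. Substituting into x ≡ 2 (mod 25) gives 1544579t ≡ 15 (mod 25), and since 4⁻¹ ≡ 19 (mod 25), t ≡ 10. Hence x ≡ 275387 + 1544579·10 = 15721177 (mod 38614475).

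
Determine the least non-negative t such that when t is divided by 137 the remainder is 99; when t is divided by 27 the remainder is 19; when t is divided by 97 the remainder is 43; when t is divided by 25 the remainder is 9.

From t ≡ 99 (mod 137) write t = 99 + 137s. Substituting into t ≡ 19 (mod 27) gives 137s ≡ 1 (mod 27), and since 2⁻¹ ≡ 14 (mod 27), s ≡ 14. Hence t ≡ 99 + 137·14 = 2017 (mod 3699).
From t ≡ 2017 (mod 3699) write t = 2017 + 3699s. Substituting into t ≡ 43 (mod 97) gives 3699s ≡ 63 (mod 97), and since 13⁻¹ ≡ 15 (mod 97), s ≡ 72. Hence t ≡ 2017 + 3699·72 = 268345 (mod 358803).
From t ≡ 268345 (mod 358803) write t = 268345 + 358803s. Substituting into t ≡ 9 (mod 25) gives 358803s ≡ 14 (mod 25), and since 3⁻¹ ≡ 17 (mod 25), s ≡ 13. Hence t ≡ 268345 + 358803·13 = 4932784 (mod 8970075).

4932784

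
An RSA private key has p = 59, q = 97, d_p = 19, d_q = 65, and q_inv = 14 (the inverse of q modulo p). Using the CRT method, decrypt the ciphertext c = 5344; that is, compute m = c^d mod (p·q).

5262

m₁ = c^(d_p) mod p: c ≡ 34 (mod 59), and 34^19 mod 59 = 11.
m₂ = c^(d_q) mod q: c ≡ 9 (mod 97), and 9^65 mod 97 = 24.
h = q_inv·(m₁ − m₂) mod p = 14·(11 − 24) mod 59 = 54.
m = m₂ + h·q = 24 + 54·97 = 5262.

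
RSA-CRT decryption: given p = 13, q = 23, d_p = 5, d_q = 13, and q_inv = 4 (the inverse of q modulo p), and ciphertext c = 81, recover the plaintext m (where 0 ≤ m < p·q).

282

m₁ = c^(d_p) mod p: c ≡ 3 (mod 13), and 3^5 mod 13 = 9.
m₂ = c^(d_q) mod q: c ≡ 12 (mod 23), and 12^13 mod 23 = 6.
h = q_inv·(m₁ − m₂) mod p = 4·(9 − 6) mod 13 = 12.
m = m₂ + h·q = 6 + 12·23 = 282.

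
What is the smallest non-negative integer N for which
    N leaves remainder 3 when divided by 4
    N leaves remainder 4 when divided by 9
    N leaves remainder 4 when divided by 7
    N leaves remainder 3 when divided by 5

The moduli are pairwise coprime; M = 4·9·7·5 = 1260.
M/4 = 315; 315 ≡ 3 (mod 4); 3·3 ≡ 1, so inverse 3.
M/9 = 140; 140 ≡ 5 (mod 9); 5·2 ≡ 1, so inverse 2.
M/7 = 180; 180 ≡ 5 (mod 7); 5·3 ≡ 1, so inverse 3.
M/5 = 252; 252 ≡ 2 (mod 5); 2·3 ≡ 1, so inverse 3.
N ≡ 3·315·3 + 4·140·2 + 4·180·3 + 3·252·3 = 8383.
8383 mod 1260 = 823.

823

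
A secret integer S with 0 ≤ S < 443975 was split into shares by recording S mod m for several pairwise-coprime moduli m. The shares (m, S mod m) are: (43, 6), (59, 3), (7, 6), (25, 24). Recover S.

The moduli are pairwise coprime; N = 43·59·7·25 = 443975.
N/43 = 10325; 10325 ≡ 5 (mod 43); 5·26 ≡ 1, so inverse 26.
N/59 = 7525; 7525 ≡ 32 (mod 59); 32·24 ≡ 1, so inverse 24.
N/7 = 63425; 63425 ≡ 5 (mod 7); 5·3 ≡ 1, so inverse 3.
N/25 = 17759; 17759 ≡ 9 (mod 25); 9·14 ≡ 1, so inverse 14.
S ≡ 6·10325·26 + 3·7525·24 + 6·63425·3 + 24·17759·14 = 9261174.
9261174 mod 443975 = 381674.

381674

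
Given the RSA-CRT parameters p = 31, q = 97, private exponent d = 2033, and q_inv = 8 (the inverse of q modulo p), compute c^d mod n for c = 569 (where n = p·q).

2151

d_p = d mod (p−1) = 2033 mod 30 = 23; d_q = d mod (q−1) = 17.
m₁ = c^(d_p) mod p: c ≡ 11 (mod 31), and 11^23 mod 31 = 12.
m₂ = c^(d_q) mod q: c ≡ 84 (mod 97), and 84^17 mod 97 = 17.
h = q_inv·(m₁ − m₂) mod p = 8·(12 − 17) mod 31 = 22.
m = m₂ + h·q = 17 + 22·97 = 2151.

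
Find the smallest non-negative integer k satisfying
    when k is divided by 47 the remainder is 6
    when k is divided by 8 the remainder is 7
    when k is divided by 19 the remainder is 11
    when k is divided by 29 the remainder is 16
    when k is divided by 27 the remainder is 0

4667247

The moduli are pairwise coprime; N = 47·8·19·29·27 = 5593752.
N/47 = 119016; 119016 ≡ 12 (mod 47); 12·4 ≡ 1, so inverse 4.
N/8 = 699219; 699219 ≡ 3 (mod 8); 3·3 ≡ 1, so inverse 3.
N/19 = 294408; 294408 ≡ 3 (mod 19); 3·13 ≡ 1, so inverse 13.
N/29 = 192888; 192888 ≡ 9 (mod 29); 9·13 ≡ 1, so inverse 13.
N/27 = 207176; 207176 ≡ 5 (mod 27); 5·11 ≡ 1, so inverse 11.
k ≡ 6·119016·4 + 7·699219·3 + 11·294408·13 + 16·192888·13 + 0·207176·11 = 99761031.
99761031 mod 5593752 = 4667247.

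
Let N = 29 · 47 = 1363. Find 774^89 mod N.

1213

Mod 29: 774 ≡ 20; by Fermat, exponent reduces to 89 mod 28 = 5; 20^5 ≡ 24 (mod 29).
Mod 47: 774 ≡ 22; by Fermat, exponent reduces to 89 mod 46 = 43; 22^43 ≡ 38 (mod 47).
Combine by CRT: x ≡ 24 (mod 29), x ≡ 38 (mod 47) ⇒ x ≡ 1213 (mod 1363).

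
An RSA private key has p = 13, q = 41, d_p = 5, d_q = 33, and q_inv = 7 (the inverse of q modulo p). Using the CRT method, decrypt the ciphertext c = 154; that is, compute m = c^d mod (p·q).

m₁ = c^(d_p) mod p: c ≡ 11 (mod 13), and 11^5 mod 13 = 7.
m₂ = c^(d_q) mod q: c ≡ 31 (mod 41), and 31^33 mod 41 = 25.
h = q_inv·(m₁ − m₂) mod p = 7·(7 − 25) mod 13 = 4.
m = m₂ + h·q = 25 + 4·41 = 189.

189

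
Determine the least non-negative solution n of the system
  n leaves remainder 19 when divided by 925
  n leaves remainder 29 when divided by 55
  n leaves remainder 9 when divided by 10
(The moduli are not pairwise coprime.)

Combine the congruences pairwise.
gcd(925, 55) = 5 and 5 | (29 − 19), so the pair is consistent; merging gives n ≡ 9269 (mod 10175), where 10175 = lcm(925, 55).
gcd(10175, 10) = 5 and 5 | (9 − 9269), so the pair is consistent; merging gives n ≡ 9269 (mod 20350), where 20350 = lcm(10175, 10).
The solution is unique modulo lcm(925, 55, 10) = 20350.

9269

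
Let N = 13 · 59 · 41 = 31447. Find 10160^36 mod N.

19280

Mod 13: 10160 ≡ 7; since 12 | 36, by Fermat 7^36 ≡ 1 (mod 13).
Mod 59: 10160 ≡ 12; 12^36 ≡ 46 (mod 59).
Mod 41: 10160 ≡ 33; 33^36 ≡ 10 (mod 41).
Combine by CRT: x ≡ 1 (mod 13), x ≡ 46 (mod 59), x ≡ 10 (mod 41) ⇒ x ≡ 19280 (mod 31447).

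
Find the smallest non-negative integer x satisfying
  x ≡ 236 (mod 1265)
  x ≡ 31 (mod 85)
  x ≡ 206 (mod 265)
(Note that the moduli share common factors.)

101436

Combine the congruences pairwise.
gcd(1265, 85) = 5 and 5 | (31 − 236), so the pair is consistent; merging gives x ≡ 15416 (mod 21505), where 21505 = lcm(1265, 85).
gcd(21505, 265) = 5 and 5 | (206 − 15416), so the pair is consistent; merging gives x ≡ 101436 (mod 1139765), where 1139765 = lcm(21505, 265).
The solution is unique modulo lcm(1265, 85, 265) = 1139765.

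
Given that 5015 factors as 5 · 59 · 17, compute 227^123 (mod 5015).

Mod 5: 227 ≡ 2; by Fermat, exponent reduces to 123 mod 4 = 3; 2^3 ≡ 3 (mod 5).
Mod 59: 227 ≡ 50; by Fermat, exponent reduces to 123 mod 58 = 7; 50^7 ≡ 43 (mod 59).
Mod 17: 227 ≡ 6; by Fermat, exponent reduces to 123 mod 16 = 11; 6^11 ≡ 5 (mod 17).
Combine by CRT: x ≡ 3 (mod 5), x ≡ 43 (mod 59), x ≡ 5 (mod 17) ⇒ x ≡ 1518 (mod 5015).

1518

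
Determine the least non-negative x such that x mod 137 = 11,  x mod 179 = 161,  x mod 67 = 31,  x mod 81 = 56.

56381402

From x ≡ 11 (mod 137) write x = 11 + 137t. Substituting into x ≡ 161 (mod 179) gives 137t ≡ 150 (mod 179), and since 137⁻¹ ≡ 98 (mod 179), t ≡ 22. Hence x ≡ 11 + 137·22 = 3025 (mod 24523).
From x ≡ 3025 (mod 24523) write x = 3025 + 24523t. Substituting into x ≡ 31 (mod 67) gives 24523t ≡ 21 (mod 67), and since 1⁻¹ ≡ 1 (mod 67), t ≡ 21. Hence x ≡ 3025 + 24523·21 = 518008 (mod 1643041).
From x ≡ 518008 (mod 1643041) write x = 518008 + 1643041t. Substituting into x ≡ 56 (mod 81) gives 1643041t ≡ 43 (mod 81), and since 37⁻¹ ≡ 46 (mod 81), t ≡ 34. Hence x ≡ 518008 + 1643041·34 = 56381402 (mod 133086321).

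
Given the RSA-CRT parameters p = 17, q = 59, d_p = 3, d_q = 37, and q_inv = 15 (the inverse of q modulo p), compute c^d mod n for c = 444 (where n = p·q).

790

m₁ = c^(d_p) mod p: c ≡ 2 (mod 17), and 2^3 mod 17 = 8.
m₂ = c^(d_q) mod q: c ≡ 31 (mod 59), and 31^37 mod 59 = 23.
h = q_inv·(m₁ − m₂) mod p = 15·(8 − 23) mod 17 = 13.
m = m₂ + h·q = 23 + 13·59 = 790.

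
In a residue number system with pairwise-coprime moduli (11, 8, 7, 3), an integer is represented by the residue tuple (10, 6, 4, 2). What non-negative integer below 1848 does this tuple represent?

494

From x ≡ 10 (mod 11) write x = 10 + 11t. Substituting into x ≡ 6 (mod 8) gives 11t ≡ 4 (mod 8), and since 3⁻¹ ≡ 3 (mod 8), t ≡ 4. Hence x ≡ 10 + 11·4 = 54 (mod 88).
From x ≡ 54 (mod 88) write x = 54 + 88t. Substituting into x ≡ 4 (mod 7) gives 88t ≡ 6 (mod 7), and since 4⁻¹ ≡ 2 (mod 7), t ≡ 5. Hence x ≡ 54 + 88·5 = 494 (mod 616).
From x ≡ 494 (mod 616) write x = 494 + 616t. Substituting into x ≡ 2 (mod 3) gives 616t ≡ 0 (mod 3), and since 1⁻¹ ≡ 1 (mod 3), t ≡ 0. Hence x ≡ 494 + 616·0 = 494 (mod 1848).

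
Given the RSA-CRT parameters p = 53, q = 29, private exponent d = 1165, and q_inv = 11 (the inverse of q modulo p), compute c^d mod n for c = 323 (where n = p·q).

d_p = d mod (p−1) = 1165 mod 52 = 21; d_q = d mod (q−1) = 17.
m₁ = c^(d_p) mod p: c ≡ 5 (mod 53), and 5^21 mod 53 = 27.
m₂ = c^(d_q) mod q: c ≡ 4 (mod 29), and 4^17 mod 29 = 6.
h = q_inv·(m₁ − m₂) mod p = 11·(27 − 6) mod 53 = 19.
m = m₂ + h·q = 6 + 19·29 = 557.

557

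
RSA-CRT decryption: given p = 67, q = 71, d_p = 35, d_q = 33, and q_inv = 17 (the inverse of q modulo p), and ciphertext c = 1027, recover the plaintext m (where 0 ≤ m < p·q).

2695

m₁ = c^(d_p) mod p: c ≡ 22 (mod 67), and 22^35 mod 67 = 15.
m₂ = c^(d_q) mod q: c ≡ 33 (mod 71), and 33^33 mod 71 = 68.
h = q_inv·(m₁ − m₂) mod p = 17·(15 − 68) mod 67 = 37.
m = m₂ + h·q = 68 + 37·71 = 2695.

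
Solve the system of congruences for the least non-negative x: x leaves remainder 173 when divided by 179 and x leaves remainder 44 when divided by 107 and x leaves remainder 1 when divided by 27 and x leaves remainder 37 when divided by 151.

From x ≡ 173 (mod 179) write x = 173 + 179t. Substituting into x ≡ 44 (mod 107) gives 179t ≡ 85 (mod 107), and since 72⁻¹ ≡ 55 (mod 107), t ≡ 74. Hence x ≡ 173 + 179·74 = 13419 (mod 19153).
From x ≡ 13419 (mod 19153) write x = 13419 + 19153t. Substituting into x ≡ 1 (mod 27) gives 19153t ≡ 1 (mod 27), and since 10⁻¹ ≡ 19 (mod 27), t ≡ 19. Hence x ≡ 13419 + 19153·19 = 377326 (mod 517131).
From x ≡ 377326 (mod 517131) write x = 377326 + 517131t. Substituting into x ≡ 37 (mod 151) gives 517131t ≡ 60 (mod 151), and since 107⁻¹ ≡ 24 (mod 151), t ≡ 81. Hence x ≡ 377326 + 517131·81 = 42264937 (mod 78086781).

42264937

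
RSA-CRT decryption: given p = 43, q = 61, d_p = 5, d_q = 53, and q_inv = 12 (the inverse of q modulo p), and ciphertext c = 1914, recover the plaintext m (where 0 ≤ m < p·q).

1802

m₁ = c^(d_p) mod p: c ≡ 22 (mod 43), and 22^5 mod 43 = 39.
m₂ = c^(d_q) mod q: c ≡ 23 (mod 61), and 23^53 mod 61 = 33.
h = q_inv·(m₁ − m₂) mod p = 12·(39 − 33) mod 43 = 29.
m = m₂ + h·q = 33 + 29·61 = 1802.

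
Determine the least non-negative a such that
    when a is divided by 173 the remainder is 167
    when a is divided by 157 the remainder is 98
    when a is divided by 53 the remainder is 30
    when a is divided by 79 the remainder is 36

From a ≡ 167 (mod 173) write a = 167 + 173t. Substituting into a ≡ 98 (mod 157) gives 173t ≡ 88 (mod 157), and since 16⁻¹ ≡ 108 (mod 157), t ≡ 84. Hence a ≡ 167 + 173·84 = 14699 (mod 27161).
From a ≡ 14699 (mod 27161) write a = 14699 + 27161t. Substituting into a ≡ 30 (mod 53) gives 27161t ≡ 12 (mod 53), and since 25⁻¹ ≡ 17 (mod 53), t ≡ 45. Hence a ≡ 14699 + 27161·45 = 1236944 (mod 1439533).
From a ≡ 1236944 (mod 1439533) write a = 1236944 + 1439533t. Substituting into a ≡ 36 (mod 79) gives 1439533t ≡ 74 (mod 79), and since 74⁻¹ ≡ 63 (mod 79), t ≡ 1. Hence a ≡ 1236944 + 1439533·1 = 2676477 (mod 113723107).

2676477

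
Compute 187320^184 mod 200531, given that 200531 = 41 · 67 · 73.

133825

Mod 41: 187320 ≡ 32; by Fermat, exponent reduces to 184 mod 40 = 24; 32^24 ≡ 1 (mod 41).
Mod 67: 187320 ≡ 55; by Fermat, exponent reduces to 184 mod 66 = 52; 55^52 ≡ 26 (mod 67).
Mod 73: 187320 ≡ 2; by Fermat, exponent reduces to 184 mod 72 = 40; 2^40 ≡ 16 (mod 73).
Combine by CRT: x ≡ 1 (mod 41), x ≡ 26 (mod 67), x ≡ 16 (mod 73) ⇒ x ≡ 133825 (mod 200531).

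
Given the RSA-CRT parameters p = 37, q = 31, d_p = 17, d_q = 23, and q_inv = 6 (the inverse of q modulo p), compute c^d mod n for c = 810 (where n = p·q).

m₁ = c^(d_p) mod p: c ≡ 33 (mod 37), and 33^17 mod 37 = 9.
m₂ = c^(d_q) mod q: c ≡ 4 (mod 31), and 4^23 mod 31 = 2.
h = q_inv·(m₁ − m₂) mod p = 6·(9 − 2) mod 37 = 5.
m = m₂ + h·q = 2 + 5·31 = 157.

157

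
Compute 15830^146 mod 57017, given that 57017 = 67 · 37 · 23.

Mod 67: 15830 ≡ 18; by Fermat, exponent reduces to 146 mod 66 = 14; 18^14 ≡ 47 (mod 67).
Mod 37: 15830 ≡ 31; by Fermat, exponent reduces to 146 mod 36 = 2; 31^2 ≡ 36 (mod 37).
Mod 23: 15830 ≡ 6; by Fermat, exponent reduces to 146 mod 22 = 14; 6^14 ≡ 9 (mod 23).
Combine by CRT: x ≡ 47 (mod 67), x ≡ 36 (mod 37), x ≡ 9 (mod 23) ⇒ x ≡ 4402 (mod 57017).

4402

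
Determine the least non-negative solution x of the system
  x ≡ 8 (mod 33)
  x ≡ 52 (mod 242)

536

gcd(33, 242) = 11 and 11 | (52 − 8), so the pair is consistent; merging gives x ≡ 536 (mod 726), where 726 = lcm(33, 242).
The solution is unique modulo lcm(33, 242) = 726.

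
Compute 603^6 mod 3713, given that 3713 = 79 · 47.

Mod 79: 603 ≡ 50; 50^6 ≡ 10 (mod 79).
Mod 47: 603 ≡ 39; 39^6 ≡ 25 (mod 47).
Combine by CRT: x ≡ 10 (mod 79), x ≡ 25 (mod 47) ⇒ x ≡ 3644 (mod 3713).

3644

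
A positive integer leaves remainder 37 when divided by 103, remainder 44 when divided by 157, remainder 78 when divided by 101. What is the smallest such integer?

1141277

From m ≡ 37 (mod 103) write m = 37 + 103t. Substituting into m ≡ 44 (mod 157) gives 103t ≡ 7 (mod 157), and since 103⁻¹ ≡ 125 (mod 157), t ≡ 90. Hence m ≡ 37 + 103·90 = 9307 (mod 16171).
From m ≡ 9307 (mod 16171) write m = 9307 + 16171t. Substituting into m ≡ 78 (mod 101) gives 16171t ≡ 63 (mod 101), and since 11⁻¹ ≡ 46 (mod 101), t ≡ 70. Hence m ≡ 9307 + 16171·70 = 1141277 (mod 1633271).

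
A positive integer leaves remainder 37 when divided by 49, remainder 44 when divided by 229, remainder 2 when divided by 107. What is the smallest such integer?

376749

The moduli are pairwise coprime; N = 49·229·107 = 1200647.
N/49 = 24503; 24503 ≡ 3 (mod 49); 3·33 ≡ 1, so inverse 33.
N/229 = 5243; 5243 ≡ 205 (mod 229); 205·124 ≡ 1, so inverse 124.
N/107 = 11221; 11221 ≡ 93 (mod 107); 93·84 ≡ 1, so inverse 84.
k ≡ 37·24503·33 + 44·5243·124 + 2·11221·84 = 60409099.
60409099 mod 1200647 = 376749.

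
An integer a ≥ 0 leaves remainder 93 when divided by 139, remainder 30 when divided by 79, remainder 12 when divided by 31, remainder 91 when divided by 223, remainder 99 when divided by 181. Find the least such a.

The moduli are pairwise coprime; N = 139·79·31·223·181 = 13740009193.
N/139 = 98848987; 98848987 ≡ 110 (mod 139); 110·115 ≡ 1, so inverse 115.
N/79 = 173924167; 173924167 ≡ 58 (mod 79); 58·15 ≡ 1, so inverse 15.
N/31 = 443226103; 443226103 ≡ 7 (mod 31); 7·9 ≡ 1, so inverse 9.
N/223 = 61614391; 61614391 ≡ 160 (mod 223); 160·46 ≡ 1, so inverse 46.
N/181 = 75911653; 75911653 ≡ 72 (mod 181); 72·88 ≡ 1, so inverse 88.
a ≡ 93·98848987·115 + 30·173924167·15 + 12·443226103·9 + 91·61614391·46 + 99·75911653·88 = 2102584371901.
2102584371901 mod 13740009193 = 362965372.

362965372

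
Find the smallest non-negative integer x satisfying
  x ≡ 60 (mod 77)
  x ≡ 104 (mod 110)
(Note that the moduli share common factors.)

214

gcd(77, 110) = 11 and 11 | (104 − 60), so the pair is consistent; merging gives x ≡ 214 (mod 770), where 770 = lcm(77, 110).
The solution is unique modulo lcm(77, 110) = 770.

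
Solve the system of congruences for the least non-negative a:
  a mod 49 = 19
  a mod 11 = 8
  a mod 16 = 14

The moduli are pairwise coprime; N = 49·11·16 = 8624.
N/49 = 176; 176 ≡ 29 (mod 49); 29·22 ≡ 1, so inverse 22.
N/11 = 784; 784 ≡ 3 (mod 11); 3·4 ≡ 1, so inverse 4.
N/16 = 539; 539 ≡ 11 (mod 16); 11·3 ≡ 1, so inverse 3.
a ≡ 19·176·22 + 8·784·4 + 14·539·3 = 121294.
121294 mod 8624 = 558.

558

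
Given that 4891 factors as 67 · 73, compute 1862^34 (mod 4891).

1756

Mod 67: 1862 ≡ 53; 53^34 ≡ 14 (mod 67).
Mod 73: 1862 ≡ 37; 37^34 ≡ 4 (mod 73).
Combine by CRT: x ≡ 14 (mod 67), x ≡ 4 (mod 73) ⇒ x ≡ 1756 (mod 4891).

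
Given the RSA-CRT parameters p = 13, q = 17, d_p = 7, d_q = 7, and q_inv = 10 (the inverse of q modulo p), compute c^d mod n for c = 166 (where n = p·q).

140

m₁ = c^(d_p) mod p: c ≡ 10 (mod 13), and 10^7 mod 13 = 10.
m₂ = c^(d_q) mod q: c ≡ 13 (mod 17), and 13^7 mod 17 = 4.
h = q_inv·(m₁ − m₂) mod p = 10·(10 − 4) mod 13 = 8.
m = m₂ + h·q = 4 + 8·17 = 140.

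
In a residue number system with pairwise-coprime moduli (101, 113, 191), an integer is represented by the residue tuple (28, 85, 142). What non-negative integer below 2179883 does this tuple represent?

The moduli are pairwise coprime; N = 101·113·191 = 2179883.
N/101 = 21583; 21583 ≡ 70 (mod 101); 70·13 ≡ 1, so inverse 13.
N/113 = 19291; 19291 ≡ 81 (mod 113); 81·60 ≡ 1, so inverse 60.
N/191 = 11413; 11413 ≡ 144 (mod 191); 144·65 ≡ 1, so inverse 65.
x ≡ 28·21583·13 + 85·19291·60 + 142·11413·65 = 211582302.
211582302 mod 2179883 = 133651.

133651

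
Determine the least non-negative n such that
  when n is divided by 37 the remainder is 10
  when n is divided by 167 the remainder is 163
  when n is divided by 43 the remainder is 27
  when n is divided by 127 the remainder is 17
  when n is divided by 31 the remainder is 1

From n ≡ 10 (mod 37) write n = 10 + 37t. Substituting into n ≡ 163 (mod 167) gives 37t ≡ 153 (mod 167), and since 37⁻¹ ≡ 158 (mod 167), t ≡ 126. Hence n ≡ 10 + 37·126 = 4672 (mod 6179).
From n ≡ 4672 (mod 6179) write n = 4672 + 6179t. Substituting into n ≡ 27 (mod 43) gives 6179t ≡ 42 (mod 43), and since 30⁻¹ ≡ 33 (mod 43), t ≡ 10. Hence n ≡ 4672 + 6179·10 = 66462 (mod 265697).
From n ≡ 66462 (mod 265697) write n = 66462 + 265697t. Substituting into n ≡ 17 (mod 127) gives 265697t ≡ 103 (mod 127), and since 13⁻¹ ≡ 88 (mod 127), t ≡ 47. Hence n ≡ 66462 + 265697·47 = 12554221 (mod 33743519).
From n ≡ 12554221 (mod 33743519) write n = 12554221 + 33743519t. Substituting into n ≡ 1 (mod 31) gives 33743519t ≡ 5 (mod 31), and since 19⁻¹ ≡ 18 (mod 31), t ≡ 28. Hence n ≡ 12554221 + 33743519·28 = 957372753 (mod 1046049089).

957372753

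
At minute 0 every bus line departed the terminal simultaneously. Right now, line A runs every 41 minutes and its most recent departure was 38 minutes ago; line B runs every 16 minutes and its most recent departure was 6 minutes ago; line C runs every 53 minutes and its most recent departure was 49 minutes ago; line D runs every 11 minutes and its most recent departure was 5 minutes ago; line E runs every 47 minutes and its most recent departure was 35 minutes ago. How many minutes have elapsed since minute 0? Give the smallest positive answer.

The moduli are pairwise coprime; N = 41·16·53·11·47 = 17975056.
N/41 = 438416; 438416 ≡ 3 (mod 41); 3·14 ≡ 1, so inverse 14.
N/16 = 1123441; 1123441 ≡ 1 (mod 16), inverse 1.
N/53 = 339152; 339152 ≡ 5 (mod 53); 5·32 ≡ 1, so inverse 32.
N/11 = 1634096; 1634096 ≡ 2 (mod 11); 2·6 ≡ 1, so inverse 6.
N/47 = 382448; 382448 ≡ 9 (mod 47); 9·21 ≡ 1, so inverse 21.
t ≡ 38·438416·14 + 6·1123441·1 + 49·339152·32 + 5·1634096·6 + 35·382448·21 = 1101890454.
1101890454 mod 17975056 = 5412038.

5412038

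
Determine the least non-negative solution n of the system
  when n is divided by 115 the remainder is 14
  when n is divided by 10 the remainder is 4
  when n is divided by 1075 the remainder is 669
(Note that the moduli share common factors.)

gcd(115, 10) = 5 and 5 | (4 − 14), so the pair is consistent; merging gives n ≡ 14 (mod 230), where 230 = lcm(115, 10).
gcd(230, 1075) = 5 and 5 | (669 − 14), so the pair is consistent; merging gives n ≡ 23244 (mod 49450), where 49450 = lcm(230, 1075).
The solution is unique modulo lcm(115, 10, 1075) = 49450.

23244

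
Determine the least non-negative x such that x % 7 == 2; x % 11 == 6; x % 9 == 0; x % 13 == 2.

1458

Combine the congruences pairwise.
From x ≡ 2 (mod 7) write x = 2 + 7t. Substituting into x ≡ 6 (mod 11) gives 7t ≡ 4 (mod 11), and since 7⁻¹ ≡ 8 (mod 11), t ≡ 10. Hence x ≡ 2 + 7·10 = 72 (mod 77).
From x ≡ 72 (mod 77) write x = 72 + 77t. Substituting into x ≡ 0 (mod 9) gives 77t ≡ 0 (mod 9), and since 5⁻¹ ≡ 2 (mod 9), t ≡ 0. Hence x ≡ 72 + 77·0 = 72 (mod 693).
From x ≡ 72 (mod 693) write x = 72 + 693t. Substituting into x ≡ 2 (mod 13) gives 693t ≡ 8 (mod 13), and since 4⁻¹ ≡ 10 (mod 13), t ≡ 2. Hence x ≡ 72 + 693·2 = 1458 (mod 9009).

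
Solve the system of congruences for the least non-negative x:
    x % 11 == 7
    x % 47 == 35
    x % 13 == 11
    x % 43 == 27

111096

From x ≡ 7 (mod 11) write x = 7 + 11t. Substituting into x ≡ 35 (mod 47) gives 11t ≡ 28 (mod 47), and since 11⁻¹ ≡ 30 (mod 47), t ≡ 41. Hence x ≡ 7 + 11·41 = 458 (mod 517).
From x ≡ 458 (mod 517) write x = 458 + 517t. Substituting into x ≡ 11 (mod 13) gives 517t ≡ 8 (mod 13), and since 10⁻¹ ≡ 4 (mod 13), t ≡ 6. Hence x ≡ 458 + 517·6 = 3560 (mod 6721).
From x ≡ 3560 (mod 6721) write x = 3560 + 6721t. Substituting into x ≡ 27 (mod 43) gives 6721t ≡ 36 (mod 43), and since 13⁻¹ ≡ 10 (mod 43), t ≡ 16. Hence x ≡ 3560 + 6721·16 = 111096 (mod 289003).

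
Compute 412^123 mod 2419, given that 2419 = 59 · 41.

Mod 59: 412 ≡ 58; by Fermat, exponent reduces to 123 mod 58 = 7; 58^7 ≡ 58 (mod 59).
Mod 41: 412 ≡ 2; by Fermat, exponent reduces to 123 mod 40 = 3; 2^3 ≡ 8 (mod 41).
Combine by CRT: x ≡ 58 (mod 59), x ≡ 8 (mod 41) ⇒ x ≡ 1238 (mod 2419).

1238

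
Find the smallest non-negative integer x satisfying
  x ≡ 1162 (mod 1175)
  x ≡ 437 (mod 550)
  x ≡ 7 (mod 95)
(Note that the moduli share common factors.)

7037

gcd(1175, 550) = 25 and 25 | (437 − 1162), so the pair is consistent; merging gives x ≡ 7037 (mod 25850), where 25850 = lcm(1175, 550).
gcd(25850, 95) = 5 and 5 | (7 − 7037), so the pair is consistent; merging gives x ≡ 7037 (mod 491150), where 491150 = lcm(25850, 95).
The solution is unique modulo lcm(1175, 550, 95) = 491150.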